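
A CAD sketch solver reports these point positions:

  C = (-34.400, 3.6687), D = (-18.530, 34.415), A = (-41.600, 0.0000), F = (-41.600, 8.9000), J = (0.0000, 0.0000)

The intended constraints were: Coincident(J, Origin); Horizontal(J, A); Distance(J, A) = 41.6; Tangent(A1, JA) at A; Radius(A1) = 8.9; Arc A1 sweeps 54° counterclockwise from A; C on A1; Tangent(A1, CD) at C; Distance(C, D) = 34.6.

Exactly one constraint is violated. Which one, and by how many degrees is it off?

Tangent(A1, CD) at C — off by 8.70°.

J = (0.00, 0.00) ✓; J.y = 0.00, A.y = 0.00 ✓; |JA| = 41.60 ✓; ∠(FA, AJ) = 90.00° ✓; |FA| = 8.900 ✓; bearing(F→C) − bearing(F→A) = 54.00° ✓; |FC| = 8.900 ✓; ∠(FC, CD) = 81.30° ✗; |CD| = 34.60 ✓.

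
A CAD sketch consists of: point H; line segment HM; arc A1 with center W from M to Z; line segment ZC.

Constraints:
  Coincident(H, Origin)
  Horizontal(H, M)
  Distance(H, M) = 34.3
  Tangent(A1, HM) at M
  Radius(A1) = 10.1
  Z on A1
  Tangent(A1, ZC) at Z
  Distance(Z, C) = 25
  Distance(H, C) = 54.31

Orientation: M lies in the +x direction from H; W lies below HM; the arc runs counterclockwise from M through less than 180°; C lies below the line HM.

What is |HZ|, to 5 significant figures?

30.480

Checks: H = (0.00, 0.00) ✓; |WZ| = 10.10 ✓; ∠(WZ, ZC) = 90.00° ✓; |ZC| = 25.00 ✓; |HC| = 54.31 ✓.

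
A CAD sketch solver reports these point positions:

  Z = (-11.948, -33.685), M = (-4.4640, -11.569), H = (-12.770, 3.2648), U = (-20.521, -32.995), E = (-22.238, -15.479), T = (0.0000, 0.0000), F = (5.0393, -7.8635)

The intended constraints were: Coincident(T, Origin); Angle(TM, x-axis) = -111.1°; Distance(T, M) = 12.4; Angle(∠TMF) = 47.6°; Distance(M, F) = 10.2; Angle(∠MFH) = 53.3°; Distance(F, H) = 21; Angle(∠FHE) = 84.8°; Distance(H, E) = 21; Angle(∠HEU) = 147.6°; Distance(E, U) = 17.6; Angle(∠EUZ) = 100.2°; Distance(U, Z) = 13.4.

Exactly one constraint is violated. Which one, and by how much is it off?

Distance(U, Z) = 13.4 — off by 4.80.

T = (0.00, 0.00) ✓; TM at -111.1° ✓; |TM| = 12.40 ✓; ∠TMF = 47.60° ✓; |MF| = 10.20 ✓; ∠MFH = 53.30° ✓; |FH| = 21.00 ✓; ∠FHE = 84.80° ✓; |HE| = 21.00 ✓; ∠HEU = 147.6° ✓; |EU| = 17.60 ✓; ∠EUZ = 100.2° ✓; |UZ| = 8.601 ✗.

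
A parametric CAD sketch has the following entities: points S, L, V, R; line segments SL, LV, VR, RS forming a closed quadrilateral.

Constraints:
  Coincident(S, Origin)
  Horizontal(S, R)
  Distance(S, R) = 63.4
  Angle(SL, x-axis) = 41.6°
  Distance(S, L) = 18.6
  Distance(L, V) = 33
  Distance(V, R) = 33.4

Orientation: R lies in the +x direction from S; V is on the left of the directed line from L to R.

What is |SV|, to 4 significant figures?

51.16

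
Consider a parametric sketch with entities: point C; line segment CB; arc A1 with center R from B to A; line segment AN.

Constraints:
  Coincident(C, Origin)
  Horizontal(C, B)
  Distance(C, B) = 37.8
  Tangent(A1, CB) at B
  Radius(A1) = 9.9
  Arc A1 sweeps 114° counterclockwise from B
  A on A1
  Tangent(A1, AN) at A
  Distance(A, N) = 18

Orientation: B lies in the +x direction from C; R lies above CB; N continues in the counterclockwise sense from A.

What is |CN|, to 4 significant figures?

49.84

C is at the origin; C and B share the same y with |CB| = 37.8 and B on the +x side, so B = (37.80, 0.000). Since A1 is tangent to CB there, RB ⟂ CB, so R = B + (0, 9.9) = (37.80, 9.900). On A1, B sits at bearing -90° from R; a 114° counterclockwise sweep puts A at bearing 24°, so A = R + 9.9·(cos 24°, sin 24°) = (46.84, 13.93). Tangency of A1 to AN means the radius RA is perpendicular to AN, so AN runs along (−sin 24°, cos 24°); with |AN| = 18.0, N = (39.52, 30.37). Then |CN| = |N − C| = 49.84.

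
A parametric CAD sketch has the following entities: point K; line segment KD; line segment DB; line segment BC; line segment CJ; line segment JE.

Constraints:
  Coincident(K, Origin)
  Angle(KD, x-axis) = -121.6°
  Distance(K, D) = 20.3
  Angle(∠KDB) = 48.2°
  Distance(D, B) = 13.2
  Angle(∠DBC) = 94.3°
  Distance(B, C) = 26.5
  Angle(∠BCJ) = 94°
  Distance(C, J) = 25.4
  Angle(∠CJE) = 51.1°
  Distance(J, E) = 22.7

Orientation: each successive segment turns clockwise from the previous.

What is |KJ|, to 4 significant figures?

27.84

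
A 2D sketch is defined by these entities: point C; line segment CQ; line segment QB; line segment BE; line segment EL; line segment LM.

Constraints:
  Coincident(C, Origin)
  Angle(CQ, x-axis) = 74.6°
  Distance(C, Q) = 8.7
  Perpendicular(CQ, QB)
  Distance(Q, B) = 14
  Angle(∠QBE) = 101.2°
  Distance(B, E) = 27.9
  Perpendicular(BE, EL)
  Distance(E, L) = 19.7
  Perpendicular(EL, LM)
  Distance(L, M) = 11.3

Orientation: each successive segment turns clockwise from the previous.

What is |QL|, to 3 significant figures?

31.2

C is at the origin; CQ runs at 74.6° with length 8.7, so Q = (2.31, 8.39). The perpendicularity gives QB at right angles to CQ, so QB runs at -15.4°; with |QB| = 14.0, B = (15.8, 4.67). ∠QBE = 101.2° gives BE at -94.2° from the x-axis; with |BE| = 27.9, E = (13.8, -23.2). BE ⟂ EL, so EL runs at 176°; with |EL| = 19.7, L = (-5.88, -21.7). Then |QL| = |L − Q| = 31.2.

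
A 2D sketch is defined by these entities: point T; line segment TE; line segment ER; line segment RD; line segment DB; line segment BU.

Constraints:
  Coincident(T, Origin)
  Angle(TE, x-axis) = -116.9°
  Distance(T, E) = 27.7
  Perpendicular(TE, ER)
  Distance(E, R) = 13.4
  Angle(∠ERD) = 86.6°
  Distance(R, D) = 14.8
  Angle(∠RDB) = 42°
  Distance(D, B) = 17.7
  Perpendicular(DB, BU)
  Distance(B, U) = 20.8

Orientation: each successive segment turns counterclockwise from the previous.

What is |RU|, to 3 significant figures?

12.8

T is at the origin; TE runs at -116.9° with length 27.7, so E = (-12.5, -24.7). TE is perpendicular to ER, so ER runs at -26.9°; with |ER| = 13.4, R = (-0.582, -30.8). ∠ERD = 86.6° gives RD at 66.5° from the x-axis; with |RD| = 14.8, D = (5.32, -17.2). ∠RDB = 42.0° gives DB at -156° from the x-axis; with |DB| = 17.7, B = (-10.8, -24.5). DB ⟂ BU, so BU runs at -65.5°; with |BU| = 20.8, U = (-2.16, -43.5). Then |RU| = |U − R| = 12.8.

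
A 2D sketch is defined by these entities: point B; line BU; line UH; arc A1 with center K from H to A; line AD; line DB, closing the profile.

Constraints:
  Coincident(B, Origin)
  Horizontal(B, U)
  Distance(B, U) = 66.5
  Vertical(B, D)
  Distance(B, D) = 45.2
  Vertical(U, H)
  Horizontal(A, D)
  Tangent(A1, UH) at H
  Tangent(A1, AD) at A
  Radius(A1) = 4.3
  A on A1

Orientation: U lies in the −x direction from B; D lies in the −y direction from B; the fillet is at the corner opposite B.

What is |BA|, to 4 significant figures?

76.89

The virtual corner opposite B is at (-66.50, -45.20). Since A1 is tangent to UH there, KH ⟂ UH and since A1 is tangent to AD there, KA ⟂ AD, with radius 4.3, so the center K sits 4.3 in from both sides at K = (-62.20, -40.90). That places the tangent points at H = (-66.50, -40.90) on UH and A = (-62.20, -45.20) on AD. Then |BA| = |A − B| = 76.89.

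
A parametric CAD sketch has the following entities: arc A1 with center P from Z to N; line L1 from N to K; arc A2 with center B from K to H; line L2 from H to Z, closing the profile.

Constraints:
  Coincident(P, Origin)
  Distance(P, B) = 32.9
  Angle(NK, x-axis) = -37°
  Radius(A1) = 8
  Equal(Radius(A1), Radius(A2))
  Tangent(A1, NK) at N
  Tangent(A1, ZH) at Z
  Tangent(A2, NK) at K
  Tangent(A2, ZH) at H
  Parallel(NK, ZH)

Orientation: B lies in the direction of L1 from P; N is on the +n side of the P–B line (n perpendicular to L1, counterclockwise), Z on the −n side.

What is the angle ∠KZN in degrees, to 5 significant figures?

64.065°

The slot axis is L1's direction at -37.0°, so u = (cos -37.0°, sin -37.0°) = (0.79864, -0.60182) and n = (−sin -37.0°, cos -37.0°) = (0.60182, 0.79864). P is at the origin and B lies 32.9 along u from P, so B = 32.9·u = (26.275, -19.800). Tangency of A1 to both parallel lines with radius 8.0 puts N and Z at P ± 8.0·n: N = (4.8145, 6.3891), Z = (-4.8145, -6.3891). Equal radii place K and H the same way about B: K = B + 8.0·n = (31.090, -13.411), H = B − 8.0·n = (21.461, -26.189). Then cos ∠KZN = ZK·ZN / (|ZK||ZN|), giving 64.065°.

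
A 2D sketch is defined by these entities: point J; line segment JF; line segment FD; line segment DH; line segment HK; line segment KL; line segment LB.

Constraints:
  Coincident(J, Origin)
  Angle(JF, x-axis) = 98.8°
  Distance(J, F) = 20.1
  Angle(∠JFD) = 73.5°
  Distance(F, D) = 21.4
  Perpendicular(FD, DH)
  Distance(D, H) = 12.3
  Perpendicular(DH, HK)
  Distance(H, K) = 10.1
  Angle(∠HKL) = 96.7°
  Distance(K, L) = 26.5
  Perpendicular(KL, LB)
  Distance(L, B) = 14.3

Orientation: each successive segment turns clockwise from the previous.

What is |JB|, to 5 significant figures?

38.744

∠HKL = 96.7° gives KL at 89.000° from the x-axis; with |KL| = 26.5, L = (6.9376, 32.656). The perpendicularity gives LB at right angles to KL, so LB runs at -1.0000°; with |LB| = 14.3, B = (21.235, 32.407). Then |JB| = |B − J| = 38.744.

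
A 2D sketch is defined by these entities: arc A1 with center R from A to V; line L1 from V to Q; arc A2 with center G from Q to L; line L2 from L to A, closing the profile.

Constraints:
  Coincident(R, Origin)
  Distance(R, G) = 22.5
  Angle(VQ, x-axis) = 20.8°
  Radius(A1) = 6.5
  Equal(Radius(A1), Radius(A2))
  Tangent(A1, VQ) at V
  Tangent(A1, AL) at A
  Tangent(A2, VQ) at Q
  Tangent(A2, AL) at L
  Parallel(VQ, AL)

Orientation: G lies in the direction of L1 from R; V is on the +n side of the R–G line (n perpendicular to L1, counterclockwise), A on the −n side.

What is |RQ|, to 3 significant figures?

23.4

The slot axis is L1's direction at 20.8°, so u = (cos 20.8°, sin 20.8°) = (0.935, 0.355) and n = (−sin 20.8°, cos 20.8°) = (-0.355, 0.935). R is at the origin and G lies 22.5 along u from R, so G = 22.5·u = (21.0, 7.99). Tangency of A1 to both parallel lines with radius 6.5 puts V and A at R ± 6.5·n: V = (-2.31, 6.08), A = (2.31, -6.08). Equal radii place Q and L the same way about G: Q = G + 6.5·n = (18.7, 14.1), L = G − 6.5·n = (23.3, 1.91). Then |RQ| = |Q − R| = 23.4.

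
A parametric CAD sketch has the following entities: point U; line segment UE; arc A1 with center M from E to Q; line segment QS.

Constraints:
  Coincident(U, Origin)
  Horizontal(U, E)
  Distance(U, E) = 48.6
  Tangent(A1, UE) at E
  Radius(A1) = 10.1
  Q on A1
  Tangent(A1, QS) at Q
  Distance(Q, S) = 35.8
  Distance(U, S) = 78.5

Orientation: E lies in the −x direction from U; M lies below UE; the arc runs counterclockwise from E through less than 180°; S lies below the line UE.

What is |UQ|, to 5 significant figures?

59.064

U is at the origin; UE is horizontal with |UE| = 48.6 and E on the −x side, so E = (-48.600, 0.0000). The tangent condition forces ME to be normal to UE, so M = E + (0, -10.1) = (-48.600, -10.100). Since MQ ⟂ QS (tangency), |MS| = √(10.1² + 35.8²) = 37.197 regardless of where Q sits on A1. So S lies on both circle(U, 78.5) and circle(M, 37.197); the below-UE intersection is S = (-65.530, -43.221). Q is the foot of the tangent from S: Q = (-58.504, -8.1177).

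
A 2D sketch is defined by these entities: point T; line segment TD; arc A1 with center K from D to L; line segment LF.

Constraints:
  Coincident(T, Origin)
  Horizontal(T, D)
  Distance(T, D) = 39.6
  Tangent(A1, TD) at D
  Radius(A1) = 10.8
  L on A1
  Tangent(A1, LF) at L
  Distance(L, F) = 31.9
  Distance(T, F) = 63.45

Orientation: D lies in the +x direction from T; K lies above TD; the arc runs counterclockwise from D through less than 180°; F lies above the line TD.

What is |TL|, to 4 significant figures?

51.78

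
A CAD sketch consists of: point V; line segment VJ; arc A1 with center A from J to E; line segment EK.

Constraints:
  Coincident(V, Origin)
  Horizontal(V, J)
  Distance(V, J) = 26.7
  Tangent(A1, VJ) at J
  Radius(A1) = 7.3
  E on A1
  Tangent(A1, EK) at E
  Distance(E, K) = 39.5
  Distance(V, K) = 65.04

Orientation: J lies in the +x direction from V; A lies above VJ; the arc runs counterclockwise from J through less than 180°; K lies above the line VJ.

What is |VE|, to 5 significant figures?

33.181

V is at the origin; V and J share the same y with |VJ| = 26.7 and J on the +x side, so J = (26.700, 0.0000). Tangency of A1 to VJ means the radius AJ is perpendicular to VJ, so A = J + (0, 7.3) = (26.700, 7.3000). Since AE ⟂ EK (tangency), |AK| = √(7.3² + 39.5²) = 40.169 regardless of where E sits on A1. So K lies on both circle(V, 65.04) and circle(A, 40.169); the above-VJ intersection is K = (53.068, 37.603). E is the foot of the tangent from K: E = (32.986, 3.5886).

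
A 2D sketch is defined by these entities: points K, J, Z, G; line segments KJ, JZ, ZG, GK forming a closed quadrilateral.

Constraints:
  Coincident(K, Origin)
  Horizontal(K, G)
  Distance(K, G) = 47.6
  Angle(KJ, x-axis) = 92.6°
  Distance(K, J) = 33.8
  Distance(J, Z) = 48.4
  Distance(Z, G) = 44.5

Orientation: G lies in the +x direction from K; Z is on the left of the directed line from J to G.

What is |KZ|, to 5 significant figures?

63.737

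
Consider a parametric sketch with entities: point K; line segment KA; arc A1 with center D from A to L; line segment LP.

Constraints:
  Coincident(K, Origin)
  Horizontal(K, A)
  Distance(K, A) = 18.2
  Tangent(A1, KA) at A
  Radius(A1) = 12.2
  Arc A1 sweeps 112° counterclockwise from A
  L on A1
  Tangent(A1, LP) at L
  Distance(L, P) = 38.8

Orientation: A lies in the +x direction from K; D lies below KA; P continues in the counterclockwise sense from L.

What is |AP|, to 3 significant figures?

52.8

On A1, A sits at bearing 90° from D; a 112° counterclockwise sweep puts L at bearing 202°, so L = D + 12.2·(cos 202°, sin 202°) = (6.89, -16.8). Since A1 is tangent to LP there, DL ⟂ LP, so LP runs along (−sin 202°, cos 202°); with |LP| = 38.8, P = (21.4, -52.7). Then |AP| = |P − A| = 52.8.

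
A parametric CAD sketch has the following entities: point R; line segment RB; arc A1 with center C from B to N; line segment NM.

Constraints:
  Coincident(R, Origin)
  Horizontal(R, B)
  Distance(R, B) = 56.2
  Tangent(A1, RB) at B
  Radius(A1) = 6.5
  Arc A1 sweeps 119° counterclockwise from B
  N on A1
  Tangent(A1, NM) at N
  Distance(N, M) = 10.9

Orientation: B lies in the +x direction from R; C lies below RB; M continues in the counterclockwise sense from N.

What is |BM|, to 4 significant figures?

19.19

R is at the origin; RB is horizontal with |RB| = 56.2 and B on the +x side, so B = (56.20, 0.000). The tangent condition forces CB to be normal to RB, so C = B + (0, -6.5) = (56.20, -6.500). On A1, B sits at bearing 90° from C; a 119° counterclockwise sweep puts N at bearing 209°, so N = C + 6.5·(cos 209°, sin 209°) = (50.51, -9.651). Since A1 is tangent to NM there, CN ⟂ NM, so NM runs along (−sin 209°, cos 209°); with |NM| = 10.9, M = (55.80, -19.18). Then |BM| = |M − B| = 19.19.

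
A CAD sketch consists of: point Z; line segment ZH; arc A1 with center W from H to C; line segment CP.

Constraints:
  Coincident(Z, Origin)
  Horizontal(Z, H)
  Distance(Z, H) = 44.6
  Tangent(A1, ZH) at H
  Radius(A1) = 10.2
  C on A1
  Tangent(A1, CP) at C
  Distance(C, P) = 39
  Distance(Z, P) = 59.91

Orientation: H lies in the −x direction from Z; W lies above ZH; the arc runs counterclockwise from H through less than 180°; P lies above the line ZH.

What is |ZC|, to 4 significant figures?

35.87

Z is at the origin; ZH is horizontal with |ZH| = 44.6 and H on the −x side, so H = (-44.60, 0.000). The tangent condition forces WH to be normal to ZH, so W = H + (0, 10.2) = (-44.60, 10.20). Since WC ⟂ CP (tangency), |WP| = √(10.2² + 39.0²) = 40.31 regardless of where C sits on A1. So P lies on both circle(Z, 59.91) and circle(W, 40.31); the above-ZH intersection is P = (-34.24, 49.16). C is the foot of the tangent from P: C = (-34.40, 10.16).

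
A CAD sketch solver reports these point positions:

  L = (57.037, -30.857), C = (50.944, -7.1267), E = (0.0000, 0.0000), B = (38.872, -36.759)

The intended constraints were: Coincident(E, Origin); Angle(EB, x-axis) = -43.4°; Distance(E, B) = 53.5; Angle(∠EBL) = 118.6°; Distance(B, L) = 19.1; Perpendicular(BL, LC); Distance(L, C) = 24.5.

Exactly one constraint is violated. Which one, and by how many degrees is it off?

Perpendicular(BL, LC) — off by 3.60°.

E = (0.00, 0.00) ✓; EB at -43.40° ✓; |EB| = 53.50 ✓; ∠EBL = 118.6° ✓; |BL| = 19.10 ✓; ∠(BL, LC) = 86.40° ✗; |LC| = 24.50 ✓.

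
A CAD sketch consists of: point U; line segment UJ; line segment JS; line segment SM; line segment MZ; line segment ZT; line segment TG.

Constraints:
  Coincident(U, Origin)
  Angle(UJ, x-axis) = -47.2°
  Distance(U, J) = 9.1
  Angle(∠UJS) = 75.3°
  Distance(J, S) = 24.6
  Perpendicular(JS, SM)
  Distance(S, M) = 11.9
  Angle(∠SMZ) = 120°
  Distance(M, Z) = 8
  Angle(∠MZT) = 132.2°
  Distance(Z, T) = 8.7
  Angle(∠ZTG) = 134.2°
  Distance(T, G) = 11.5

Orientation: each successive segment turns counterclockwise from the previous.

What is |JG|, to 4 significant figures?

5.188

U is at the origin; UJ runs at -47.2° with length 9.1, so J = (6.183, -6.677). ∠UJS = 75.3° gives JS at 57.50° from the x-axis; with |JS| = 24.6, S = (19.40, 14.07). JS ⟂ SM, so SM runs at 147.5°; with |SM| = 11.9, M = (9.364, 20.46). ∠SMZ = 120.0° gives MZ at -152.5° from the x-axis; with |MZ| = 8.0, Z = (2.268, 16.77). ∠MZT = 132.2° gives ZT at -104.7° from the x-axis; with |ZT| = 8.7, T = (0.06035, 8.355). ∠ZTG = 134.2° gives TG at -58.90° from the x-axis; with |TG| = 11.5, G = (6.000, -1.492). Then |JG| = |G − J| = 5.188.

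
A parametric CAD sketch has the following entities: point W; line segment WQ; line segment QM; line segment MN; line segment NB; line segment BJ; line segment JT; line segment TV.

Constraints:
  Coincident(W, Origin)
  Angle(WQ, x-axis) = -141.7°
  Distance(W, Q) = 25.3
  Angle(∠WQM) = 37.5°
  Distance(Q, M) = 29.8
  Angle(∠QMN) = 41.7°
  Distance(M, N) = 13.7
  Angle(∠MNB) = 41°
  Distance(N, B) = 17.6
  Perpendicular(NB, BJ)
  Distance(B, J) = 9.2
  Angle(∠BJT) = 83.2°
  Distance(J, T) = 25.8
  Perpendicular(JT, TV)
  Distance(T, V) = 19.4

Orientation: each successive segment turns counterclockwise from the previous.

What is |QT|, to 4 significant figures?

30.43

NB ⟂ BJ, so BJ runs at 8.100°; with |BJ| = 9.2, J = (11.18, -22.42). ∠BJT = 83.2° gives JT at 104.9° from the x-axis; with |JT| = 25.8, T = (4.541, 2.510). Then |QT| = |T − Q| = 30.43.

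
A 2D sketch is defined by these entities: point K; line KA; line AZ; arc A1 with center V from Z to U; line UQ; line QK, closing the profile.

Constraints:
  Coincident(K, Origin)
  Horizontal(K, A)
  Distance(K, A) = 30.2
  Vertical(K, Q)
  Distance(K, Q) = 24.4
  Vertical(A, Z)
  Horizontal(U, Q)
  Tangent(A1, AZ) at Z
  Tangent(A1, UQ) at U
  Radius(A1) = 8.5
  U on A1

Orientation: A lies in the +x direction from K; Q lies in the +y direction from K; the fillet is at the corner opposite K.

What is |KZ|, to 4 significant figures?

34.13

The virtual corner opposite K is at (30.20, 24.40). The tangent condition forces VZ to be normal to AZ and A1 meets UQ tangentially, so VU is at right angles to UQ, with radius 8.5, so the center V sits 8.5 in from both sides at V = (21.70, 15.90). That places the tangent points at Z = (30.20, 15.90) on AZ and U = (21.70, 24.40) on UQ. Then |KZ| = |Z − K| = 34.13.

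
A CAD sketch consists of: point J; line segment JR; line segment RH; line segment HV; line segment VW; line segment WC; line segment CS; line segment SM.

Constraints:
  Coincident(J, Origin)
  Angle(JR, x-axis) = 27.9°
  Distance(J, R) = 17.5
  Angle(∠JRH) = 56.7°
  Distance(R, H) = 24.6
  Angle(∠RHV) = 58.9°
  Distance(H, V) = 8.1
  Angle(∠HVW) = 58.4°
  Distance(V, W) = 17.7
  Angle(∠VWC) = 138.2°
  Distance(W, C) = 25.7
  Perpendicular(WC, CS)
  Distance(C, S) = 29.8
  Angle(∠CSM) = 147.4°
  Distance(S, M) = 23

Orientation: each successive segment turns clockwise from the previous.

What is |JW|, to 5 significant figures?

23.573

J is at the origin; JR runs at 27.9° with length 17.5, so R = (15.466, 8.1888). ∠JRH = 56.7° gives RH at -95.400° from the x-axis; with |RH| = 24.6, H = (13.151, -16.302). ∠RHV = 58.9° gives HV at 143.50° from the x-axis; with |HV| = 8.1, V = (6.6396, -11.484). ∠HVW = 58.4° gives VW at 21.900° from the x-axis; with |VW| = 17.7, W = (23.062, -4.8821). Then |JW| = |W − J| = 23.573.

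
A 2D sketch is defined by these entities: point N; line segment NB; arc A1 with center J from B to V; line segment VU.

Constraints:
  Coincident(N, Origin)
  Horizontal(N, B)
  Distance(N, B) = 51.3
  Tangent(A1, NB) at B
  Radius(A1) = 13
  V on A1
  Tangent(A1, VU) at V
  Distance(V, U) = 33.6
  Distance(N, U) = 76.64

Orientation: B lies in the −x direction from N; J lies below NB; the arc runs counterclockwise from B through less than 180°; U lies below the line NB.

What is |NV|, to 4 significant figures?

65.85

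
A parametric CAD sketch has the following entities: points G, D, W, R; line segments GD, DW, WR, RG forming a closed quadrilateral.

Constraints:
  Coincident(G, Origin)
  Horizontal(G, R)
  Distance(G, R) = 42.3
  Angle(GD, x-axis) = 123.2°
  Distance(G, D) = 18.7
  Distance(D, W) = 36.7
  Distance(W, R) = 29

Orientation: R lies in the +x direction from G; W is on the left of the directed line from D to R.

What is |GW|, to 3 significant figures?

34.9

G is at the origin; GR is horizontal with |GR| = 42.3 and R in +x, so R = (42.3, 0). GD runs at 123.2° with |GD| = 18.7, so D = (-10.2, 15.6). W is determined by |DW| = 36.7 and |WR| = 29.0 together: it lies at the intersection of circle(D, 36.7) and circle(R, 29.0). With |DR| = 54.8, the foot of the radical line on DR is 32.0 from D and the perpendicular offset is √(36.7² − 32.0²) = 17.9. Taking the left-of-DR solution: W = (25.6, 23.7).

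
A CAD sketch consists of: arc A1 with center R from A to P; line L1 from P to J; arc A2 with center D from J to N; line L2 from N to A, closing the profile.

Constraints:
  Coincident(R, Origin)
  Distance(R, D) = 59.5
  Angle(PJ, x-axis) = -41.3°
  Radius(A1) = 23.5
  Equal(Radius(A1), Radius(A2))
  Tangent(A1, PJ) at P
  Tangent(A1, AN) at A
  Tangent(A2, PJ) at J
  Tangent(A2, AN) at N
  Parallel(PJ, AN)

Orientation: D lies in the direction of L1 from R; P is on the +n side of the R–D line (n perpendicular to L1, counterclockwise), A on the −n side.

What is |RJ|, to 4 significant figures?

63.97

Tangency of A1 to both parallel lines with radius 23.5 puts P and A at R ± 23.5·n: P = (15.51, 17.65), A = (-15.51, -17.65). Equal radii place J and N the same way about D: J = D + 23.5·n = (60.21, -21.62), N = D − 23.5·n = (29.19, -56.92). Then |RJ| = |J − R| = 63.97.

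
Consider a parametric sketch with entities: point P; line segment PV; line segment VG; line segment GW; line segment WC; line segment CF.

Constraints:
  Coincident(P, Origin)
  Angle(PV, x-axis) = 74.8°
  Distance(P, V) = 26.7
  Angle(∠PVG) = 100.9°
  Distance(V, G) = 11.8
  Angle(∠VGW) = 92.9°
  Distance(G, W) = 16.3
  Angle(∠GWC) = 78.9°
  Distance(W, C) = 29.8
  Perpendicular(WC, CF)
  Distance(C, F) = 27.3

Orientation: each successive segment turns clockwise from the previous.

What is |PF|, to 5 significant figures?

41.966

P is at the origin; PV runs at 74.8° with length 26.7, so V = (7.0005, 25.766). ∠PVG = 100.9° gives VG at -4.3000° from the x-axis; with |VG| = 11.8, G = (18.767, 24.881). ∠VGW = 92.9° gives GW at -91.400° from the x-axis; with |GW| = 16.3, W = (18.369, 8.5861). ∠GWC = 78.9° gives WC at 167.50° from the x-axis; with |WC| = 29.8, C = (-10.725, 15.036). The perpendicularity gives CF at right angles to WC, so CF runs at 77.500°; with |CF| = 27.3, F = (-4.8158, 41.689). Then |PF| = |F − P| = 41.966.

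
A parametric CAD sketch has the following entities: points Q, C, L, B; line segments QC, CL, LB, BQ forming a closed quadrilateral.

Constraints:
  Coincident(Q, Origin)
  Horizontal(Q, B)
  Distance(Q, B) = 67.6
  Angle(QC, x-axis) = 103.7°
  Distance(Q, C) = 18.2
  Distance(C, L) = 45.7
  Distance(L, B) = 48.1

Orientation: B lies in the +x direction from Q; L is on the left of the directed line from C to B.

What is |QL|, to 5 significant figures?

52.455

Checks: |CL| = 45.70 ✓; |LB| = 48.10 ✓.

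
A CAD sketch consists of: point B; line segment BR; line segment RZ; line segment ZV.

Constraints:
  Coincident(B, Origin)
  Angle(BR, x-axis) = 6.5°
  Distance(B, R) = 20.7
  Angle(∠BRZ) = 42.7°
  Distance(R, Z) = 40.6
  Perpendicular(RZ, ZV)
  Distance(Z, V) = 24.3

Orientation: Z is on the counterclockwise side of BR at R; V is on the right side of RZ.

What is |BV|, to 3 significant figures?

46.0

∠BRZ = 42.7°, so RZ runs at 6.5° + (180° − 42.7°) = 144° from the x-axis; with |RZ| = 40.6, Z = R + 40.6·(cos 144°, sin 144°) = (-12.2, 26.3). The perpendicularity gives ZV at right angles to RZ; with |ZV| = 24.3 on the right of RZ, V = Z + 24.3·(0.591, 0.807) = (2.16, 45.9). Then |BV| = |V − B| = 46.0.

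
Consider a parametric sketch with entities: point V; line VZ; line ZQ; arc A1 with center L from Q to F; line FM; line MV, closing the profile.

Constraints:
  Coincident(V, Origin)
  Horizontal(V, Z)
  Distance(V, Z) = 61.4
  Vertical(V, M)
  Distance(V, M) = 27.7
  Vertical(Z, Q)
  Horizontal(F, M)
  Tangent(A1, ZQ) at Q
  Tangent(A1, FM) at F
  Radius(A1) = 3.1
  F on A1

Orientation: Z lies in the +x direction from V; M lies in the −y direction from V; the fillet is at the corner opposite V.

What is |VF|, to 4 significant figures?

64.55

The virtual corner opposite V is at (61.40, -27.70). Since A1 is tangent to ZQ there, LQ ⟂ ZQ and A1 meets FM tangentially, so LF is at right angles to FM, with radius 3.1, so the center L sits 3.1 in from both sides at L = (58.30, -24.60). That places the tangent points at Q = (61.40, -24.60) on ZQ and F = (58.30, -27.70) on FM. Then |VF| = |F − V| = 64.55.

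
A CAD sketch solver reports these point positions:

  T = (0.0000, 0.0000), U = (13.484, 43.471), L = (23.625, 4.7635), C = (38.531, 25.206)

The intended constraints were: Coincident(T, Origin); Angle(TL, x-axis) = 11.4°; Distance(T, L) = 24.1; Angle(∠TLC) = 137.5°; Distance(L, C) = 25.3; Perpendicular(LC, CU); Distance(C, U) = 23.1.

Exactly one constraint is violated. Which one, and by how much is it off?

Distance(C, U) = 23.1 — off by 7.90.

T = (0.00, 0.00) ✓; TL at 11.40° ✓; |TL| = 24.10 ✓; ∠TLC = 137.5° ✓; |LC| = 25.30 ✓; ∠(LC, CU) = 90.00° ✓; |CU| = 31.00 ✗.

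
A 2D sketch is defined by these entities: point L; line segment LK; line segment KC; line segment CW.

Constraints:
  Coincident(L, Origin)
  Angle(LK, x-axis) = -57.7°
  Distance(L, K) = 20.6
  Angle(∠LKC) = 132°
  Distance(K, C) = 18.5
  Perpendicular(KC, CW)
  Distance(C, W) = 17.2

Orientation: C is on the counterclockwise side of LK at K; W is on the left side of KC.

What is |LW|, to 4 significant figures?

32.34

L is at the origin; LK runs at -57.7° with length 20.6, so K = 20.6·(cos -57.7°, sin -57.7°) = (11.01, -17.41). ∠LKC = 132.0°, so KC runs at -57.7° + (180° − 132.0°) = -9.700° from the x-axis; with |KC| = 18.5, C = K + 18.5·(cos -9.700°, sin -9.700°) = (29.24, -20.53). The perpendicularity gives CW at right angles to KC; with |CW| = 17.2 on the left of KC, W = C + 17.2·(0.1685, 0.9857) = (32.14, -3.575). Then |LW| = |W − L| = 32.34.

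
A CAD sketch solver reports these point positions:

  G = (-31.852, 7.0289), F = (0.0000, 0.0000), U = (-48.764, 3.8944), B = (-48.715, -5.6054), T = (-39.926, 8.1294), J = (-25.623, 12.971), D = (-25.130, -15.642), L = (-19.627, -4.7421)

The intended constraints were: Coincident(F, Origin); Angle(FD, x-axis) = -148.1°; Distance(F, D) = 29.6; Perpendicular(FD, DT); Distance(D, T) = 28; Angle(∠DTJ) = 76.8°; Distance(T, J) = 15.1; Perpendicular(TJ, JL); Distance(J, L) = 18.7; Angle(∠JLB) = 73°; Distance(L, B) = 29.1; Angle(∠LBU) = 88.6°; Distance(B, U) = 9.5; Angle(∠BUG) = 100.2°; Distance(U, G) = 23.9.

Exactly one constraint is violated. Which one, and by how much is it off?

Distance(U, G) = 23.9 — off by 6.70.

F = (0.00, 0.00) ✓; FD at -148.1° ✓; |FD| = 29.60 ✓; ∠(FD, DT) = 90.00° ✓; |DT| = 28.00 ✓; ∠DTJ = 76.80° ✓; |TJ| = 15.10 ✓; ∠(TJ, JL) = 90.00° ✓; |JL| = 18.70 ✓; ∠JLB = 73.00° ✓; |LB| = 29.10 ✓; ∠LBU = 88.60° ✓; |BU| = 9.500 ✓; ∠BUG = 100.2° ✓; |UG| = 17.20 ✗.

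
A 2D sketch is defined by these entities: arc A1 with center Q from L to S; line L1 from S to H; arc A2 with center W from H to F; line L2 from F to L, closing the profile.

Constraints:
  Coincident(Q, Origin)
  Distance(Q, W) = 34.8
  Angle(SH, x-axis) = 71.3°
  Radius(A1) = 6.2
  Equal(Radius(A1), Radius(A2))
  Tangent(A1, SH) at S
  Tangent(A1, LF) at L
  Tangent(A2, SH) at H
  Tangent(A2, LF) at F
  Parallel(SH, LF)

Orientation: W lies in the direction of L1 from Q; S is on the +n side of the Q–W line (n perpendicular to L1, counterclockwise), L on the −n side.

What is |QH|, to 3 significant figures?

35.3

Tangency of A1 to both parallel lines with radius 6.2 puts S and L at Q ± 6.2·n: S = (-5.87, 1.99), L = (5.87, -1.99). Equal radii place H and F the same way about W: H = W + 6.2·n = (5.28, 35.0), F = W − 6.2·n = (17.0, 31.0). Then |QH| = |H − Q| = 35.3.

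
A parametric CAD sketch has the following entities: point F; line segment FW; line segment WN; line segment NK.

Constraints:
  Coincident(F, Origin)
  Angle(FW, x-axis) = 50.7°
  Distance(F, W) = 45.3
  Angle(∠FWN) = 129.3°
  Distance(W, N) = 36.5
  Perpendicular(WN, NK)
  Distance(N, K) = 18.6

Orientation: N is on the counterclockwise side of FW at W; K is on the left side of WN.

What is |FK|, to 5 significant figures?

67.237

F is at the origin; FW runs at 50.7° with length 45.3, so W = 45.3·(cos 50.7°, sin 50.7°) = (28.692, 35.055). ∠FWN = 129.3°, so WN runs at 50.7° + (180° − 129.3°) = 101.40° from the x-axis; with |WN| = 36.5, N = W + 36.5·(cos 101.40°, sin 101.40°) = (21.478, 70.835). The perpendicularity gives NK at right angles to WN; with |NK| = 18.6 on the left of WN, K = N + 18.6·(-0.98027, -0.19766) = (3.2446, 67.158). Then |FK| = |K − F| = 67.237.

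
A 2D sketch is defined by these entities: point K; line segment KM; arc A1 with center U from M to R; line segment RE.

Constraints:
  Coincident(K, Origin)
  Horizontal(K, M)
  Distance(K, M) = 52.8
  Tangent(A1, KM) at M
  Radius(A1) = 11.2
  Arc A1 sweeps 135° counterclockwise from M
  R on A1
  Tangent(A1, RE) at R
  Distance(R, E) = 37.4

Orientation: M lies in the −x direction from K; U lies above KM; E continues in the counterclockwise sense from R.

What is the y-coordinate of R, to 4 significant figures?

19.12

A1 meets KM tangentially, so UM is at right angles to KM, so U = M + (0, 11.2) = (-52.80, 11.20). On A1, M sits at bearing -90° from U; a 135° counterclockwise sweep puts R at bearing 45°, so R = U + 11.2·(cos 45°, sin 45°) = (-44.88, 19.12). So R.y = 19.12.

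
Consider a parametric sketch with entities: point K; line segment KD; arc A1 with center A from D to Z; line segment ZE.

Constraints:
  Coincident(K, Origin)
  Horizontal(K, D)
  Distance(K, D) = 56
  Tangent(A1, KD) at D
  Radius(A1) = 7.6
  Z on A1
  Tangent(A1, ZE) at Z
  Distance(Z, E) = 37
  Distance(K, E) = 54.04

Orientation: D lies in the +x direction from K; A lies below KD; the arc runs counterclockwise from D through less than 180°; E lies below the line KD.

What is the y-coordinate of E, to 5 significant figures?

-39.910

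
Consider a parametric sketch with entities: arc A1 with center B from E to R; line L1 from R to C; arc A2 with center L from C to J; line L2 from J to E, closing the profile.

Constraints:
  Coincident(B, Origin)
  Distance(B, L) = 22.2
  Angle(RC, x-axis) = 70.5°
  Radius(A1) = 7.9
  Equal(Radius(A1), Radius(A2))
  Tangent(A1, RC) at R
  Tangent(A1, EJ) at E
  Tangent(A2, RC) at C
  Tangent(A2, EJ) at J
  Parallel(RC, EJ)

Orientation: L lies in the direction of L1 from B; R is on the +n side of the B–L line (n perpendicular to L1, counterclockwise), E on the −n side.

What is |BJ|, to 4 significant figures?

23.56

Tangency of A1 to both parallel lines with radius 7.9 puts R and E at B ± 7.9·n: R = (-7.447, 2.637), E = (7.447, -2.637). Equal radii place C and J the same way about L: C = L + 7.9·n = (-0.03636, 23.56), J = L − 7.9·n = (14.86, 18.29). Then |BJ| = |J − B| = 23.56.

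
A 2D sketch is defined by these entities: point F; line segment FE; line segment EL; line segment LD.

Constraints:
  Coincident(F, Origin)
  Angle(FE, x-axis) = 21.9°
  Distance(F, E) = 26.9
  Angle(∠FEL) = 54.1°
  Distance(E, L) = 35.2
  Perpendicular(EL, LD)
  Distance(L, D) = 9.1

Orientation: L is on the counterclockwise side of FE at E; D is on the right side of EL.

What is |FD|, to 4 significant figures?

36.49

F is at the origin; FE runs at 21.9° with length 26.9, so E = 26.9·(cos 21.9°, sin 21.9°) = (24.96, 10.03). ∠FEL = 54.1°, so EL runs at 21.9° + (180° − 54.1°) = 147.8° from the x-axis; with |EL| = 35.2, L = E + 35.2·(cos 147.8°, sin 147.8°) = (-4.827, 28.79). EL ⟂ LD; with |LD| = 9.1 on the right of EL, D = L + 9.1·(0.5329, 0.8462) = (0.02197, 36.49). Then |FD| = |D − F| = 36.49.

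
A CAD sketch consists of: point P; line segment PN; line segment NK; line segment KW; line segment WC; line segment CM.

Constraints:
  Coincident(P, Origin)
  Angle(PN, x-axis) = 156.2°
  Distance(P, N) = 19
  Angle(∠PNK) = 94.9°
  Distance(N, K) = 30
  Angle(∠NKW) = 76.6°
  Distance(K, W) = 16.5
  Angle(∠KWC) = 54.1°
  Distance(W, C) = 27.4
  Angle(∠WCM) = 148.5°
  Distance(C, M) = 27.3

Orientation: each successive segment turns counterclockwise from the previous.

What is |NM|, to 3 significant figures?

31.9

P is at the origin; PN runs at 156.2° with length 19.0, so N = (-17.4, 7.67). ∠PNK = 94.9° gives NK at -119° from the x-axis; with |NK| = 30.0, K = (-31.8, -18.6). ∠NKW = 76.6° gives KW at -15.3° from the x-axis; with |KW| = 16.5, W = (-15.9, -23.0). ∠KWC = 54.1° gives WC at 111° from the x-axis; with |WC| = 27.4, C = (-25.5, 2.65). ∠WCM = 148.5° gives CM at 142° from the x-axis; with |CM| = 27.3, M = (-47.1, 19.4). Then |NM| = |M − N| = 31.9.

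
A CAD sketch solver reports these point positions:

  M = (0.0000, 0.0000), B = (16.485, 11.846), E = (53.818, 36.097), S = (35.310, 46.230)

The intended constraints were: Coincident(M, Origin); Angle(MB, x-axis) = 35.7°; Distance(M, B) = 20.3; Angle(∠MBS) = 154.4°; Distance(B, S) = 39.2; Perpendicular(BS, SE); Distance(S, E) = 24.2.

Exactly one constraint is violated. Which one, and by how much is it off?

Distance(S, E) = 24.2 — off by 3.10.

M = (0.00, 0.00) ✓; MB at 35.70° ✓; |MB| = 20.30 ✓; ∠MBS = 154.4° ✓; |BS| = 39.20 ✓; ∠(BS, SE) = 90.00° ✓; |SE| = 21.10 ✗.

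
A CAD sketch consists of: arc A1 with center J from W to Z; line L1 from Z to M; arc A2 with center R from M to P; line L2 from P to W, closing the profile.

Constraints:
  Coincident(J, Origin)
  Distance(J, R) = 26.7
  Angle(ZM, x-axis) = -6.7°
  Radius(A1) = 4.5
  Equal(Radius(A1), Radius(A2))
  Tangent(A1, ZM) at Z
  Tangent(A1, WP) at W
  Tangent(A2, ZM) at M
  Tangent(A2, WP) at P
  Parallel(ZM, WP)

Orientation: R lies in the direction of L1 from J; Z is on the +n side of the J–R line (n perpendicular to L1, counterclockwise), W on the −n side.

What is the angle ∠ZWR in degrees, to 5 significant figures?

80.433°

The slot axis is L1's direction at -6.7°, so u = (cos -6.7°, sin -6.7°) = (0.99317, -0.11667) and n = (−sin -6.7°, cos -6.7°) = (0.11667, 0.99317). J is at the origin and R lies 26.7 along u from J, so R = 26.7·u = (26.518, -3.1151). Tangency of A1 to both parallel lines with radius 4.5 puts Z and W at J ± 4.5·n: Z = (0.52502, 4.4693), W = (-0.52502, -4.4693). Then cos ∠ZWR = WZ·WR / (|WZ||WR|), giving 80.433°.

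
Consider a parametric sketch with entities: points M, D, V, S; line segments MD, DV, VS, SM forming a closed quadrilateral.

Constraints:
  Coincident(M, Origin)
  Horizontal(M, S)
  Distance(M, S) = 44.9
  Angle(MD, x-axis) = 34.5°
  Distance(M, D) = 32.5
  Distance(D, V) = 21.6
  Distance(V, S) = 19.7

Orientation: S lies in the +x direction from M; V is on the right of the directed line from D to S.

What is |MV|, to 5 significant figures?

25.648

Checks: |DV| = 21.60 ✓; |VS| = 19.70 ✓.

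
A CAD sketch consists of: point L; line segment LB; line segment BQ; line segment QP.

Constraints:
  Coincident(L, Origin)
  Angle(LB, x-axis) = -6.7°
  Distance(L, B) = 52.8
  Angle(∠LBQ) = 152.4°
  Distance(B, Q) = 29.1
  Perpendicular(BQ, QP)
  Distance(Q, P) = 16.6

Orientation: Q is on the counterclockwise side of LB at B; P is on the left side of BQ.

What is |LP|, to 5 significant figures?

76.298

L is at the origin; LB runs at -6.7° with length 52.8, so B = 52.8·(cos -6.7°, sin -6.7°) = (52.439, -6.1602). ∠LBQ = 152.4°, so BQ runs at -6.7° + (180° − 152.4°) = 20.900° from the x-axis; with |BQ| = 29.1, Q = B + 29.1·(cos 20.900°, sin 20.900°) = (79.625, 4.2209). BQ ⟂ QP; with |QP| = 16.6 on the left of BQ, P = Q + 16.6·(-0.35674, 0.93420) = (73.703, 19.729). Then |LP| = |P − L| = 76.298.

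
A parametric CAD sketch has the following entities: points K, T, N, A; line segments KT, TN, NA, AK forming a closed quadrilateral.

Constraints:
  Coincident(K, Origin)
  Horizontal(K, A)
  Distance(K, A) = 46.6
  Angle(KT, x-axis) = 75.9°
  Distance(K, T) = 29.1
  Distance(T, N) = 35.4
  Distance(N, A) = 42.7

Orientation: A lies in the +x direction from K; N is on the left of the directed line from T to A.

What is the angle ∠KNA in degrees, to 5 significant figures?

52.635°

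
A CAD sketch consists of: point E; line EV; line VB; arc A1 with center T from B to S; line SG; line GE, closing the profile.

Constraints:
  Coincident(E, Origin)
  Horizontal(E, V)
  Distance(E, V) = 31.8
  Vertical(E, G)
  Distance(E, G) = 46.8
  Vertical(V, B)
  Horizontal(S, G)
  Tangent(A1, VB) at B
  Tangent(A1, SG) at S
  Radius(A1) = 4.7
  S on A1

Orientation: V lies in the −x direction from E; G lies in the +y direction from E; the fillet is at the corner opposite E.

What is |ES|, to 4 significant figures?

54.08

The virtual corner opposite E is at (-31.80, 46.80). Tangency of A1 to VB means the radius TB is perpendicular to VB and A1 meets SG tangentially, so TS is at right angles to SG, with radius 4.7, so the center T sits 4.7 in from both sides at T = (-27.10, 42.10). That places the tangent points at B = (-31.80, 42.10) on VB and S = (-27.10, 46.80) on SG. Then |ES| = |S − E| = 54.08.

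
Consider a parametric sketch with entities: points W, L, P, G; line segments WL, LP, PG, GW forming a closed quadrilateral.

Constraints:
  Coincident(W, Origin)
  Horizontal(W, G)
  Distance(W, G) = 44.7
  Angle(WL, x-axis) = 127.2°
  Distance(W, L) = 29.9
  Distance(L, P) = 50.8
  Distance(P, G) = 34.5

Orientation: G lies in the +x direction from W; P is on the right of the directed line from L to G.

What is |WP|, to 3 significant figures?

20.9

W is at the origin; WG is horizontal with |WG| = 44.7 and G in +x, so G = (44.7, 0). WL runs at 127.2° with |WL| = 29.9, so L = (-18.1, 23.8). P is determined by |LP| = 50.8 and |PG| = 34.5 together: it lies at the intersection of circle(L, 50.8) and circle(G, 34.5). With |LG| = 67.1, the foot of the radical line on LG is 43.9 from L and the perpendicular offset is √(50.8² − 43.9²) = 25.5. Taking the right-of-LG solution: P = (13.9, -15.6).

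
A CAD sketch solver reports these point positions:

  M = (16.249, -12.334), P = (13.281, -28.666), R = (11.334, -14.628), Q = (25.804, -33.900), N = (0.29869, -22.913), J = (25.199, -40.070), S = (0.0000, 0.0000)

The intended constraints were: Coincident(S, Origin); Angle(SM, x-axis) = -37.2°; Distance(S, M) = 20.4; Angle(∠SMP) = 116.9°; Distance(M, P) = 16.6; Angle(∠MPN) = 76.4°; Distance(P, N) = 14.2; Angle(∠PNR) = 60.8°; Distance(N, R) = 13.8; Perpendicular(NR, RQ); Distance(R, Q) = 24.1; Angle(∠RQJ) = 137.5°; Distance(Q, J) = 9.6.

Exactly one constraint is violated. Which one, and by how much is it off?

Distance(Q, J) = 9.6 — off by 3.40.

S = (0.00, 0.00) ✓; SM at -37.20° ✓; |SM| = 20.40 ✓; ∠SMP = 116.9° ✓; |MP| = 16.60 ✓; ∠MPN = 76.40° ✓; |PN| = 14.20 ✓; ∠PNR = 60.80° ✓; |NR| = 13.80 ✓; ∠(NR, RQ) = 90.00° ✓; |RQ| = 24.10 ✓; ∠RQJ = 137.5° ✓; |QJ| = 6.200 ✗.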